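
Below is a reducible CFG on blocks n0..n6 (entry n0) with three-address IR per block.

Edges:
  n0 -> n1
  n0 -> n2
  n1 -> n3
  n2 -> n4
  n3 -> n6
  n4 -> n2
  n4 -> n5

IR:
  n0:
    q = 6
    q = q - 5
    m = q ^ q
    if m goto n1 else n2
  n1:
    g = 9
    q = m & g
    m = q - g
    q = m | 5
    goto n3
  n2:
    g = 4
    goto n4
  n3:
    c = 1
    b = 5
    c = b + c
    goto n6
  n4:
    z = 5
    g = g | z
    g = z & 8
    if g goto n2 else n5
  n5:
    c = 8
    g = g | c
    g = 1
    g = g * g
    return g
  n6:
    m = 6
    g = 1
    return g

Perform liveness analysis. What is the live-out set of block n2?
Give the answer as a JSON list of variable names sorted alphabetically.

Per-block:
  n0: {m,q} / ∅
  n1: {g,m,q} / {m}
  n2: {g} / ∅
  n3: {b,c} / ∅
  n4: {g,z} / {g}
  n5: {c,g} / {g}
  n6: {g,m} / ∅

Live sets:
  live n0: ∅→{m}
  live n1: {m}→∅
  live n2: ∅→{g}
  live n3: ∅→∅
  live n4: {g}→{g}
  live n5: {g}→∅
  live n6: ∅→∅

live-out(n2) = ["g"]

Answer: ["g"]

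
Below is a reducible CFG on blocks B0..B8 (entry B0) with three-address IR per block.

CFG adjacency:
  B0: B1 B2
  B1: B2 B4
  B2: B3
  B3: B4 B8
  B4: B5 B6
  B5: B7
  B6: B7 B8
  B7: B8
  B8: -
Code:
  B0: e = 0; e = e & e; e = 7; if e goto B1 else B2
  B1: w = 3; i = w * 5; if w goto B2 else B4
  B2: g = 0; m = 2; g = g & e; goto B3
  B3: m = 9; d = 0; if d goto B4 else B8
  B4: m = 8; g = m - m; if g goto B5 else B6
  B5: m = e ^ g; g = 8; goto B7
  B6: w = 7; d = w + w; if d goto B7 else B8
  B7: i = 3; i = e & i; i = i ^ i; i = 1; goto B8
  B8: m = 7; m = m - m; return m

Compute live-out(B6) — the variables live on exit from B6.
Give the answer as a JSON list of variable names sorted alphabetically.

Per-block:
  B0: {e} / ∅
  B1: {i,w} / ∅
  B2: {g,m} / {e}
  B3: {d,m} / ∅
  B4: {g,m} / ∅
  B5: {g,m} / {e,g}
  B6: {d,w} / ∅
  B7: {i} / {e}
  B8: {m} / ∅

Liveness:
  live B0: ∅→{e}
  live B1: {e}→{e}
  live B2: {e}→{e}
  live B3: {e}→{e}
  live B4: {e}→{e,g}
  live B5: {e,g}→{e}
  live B6: {e}→{e}
  live B7: {e}→∅
  live B8: ∅→∅

live-out(B6) = ["e"]

Answer: ["e"]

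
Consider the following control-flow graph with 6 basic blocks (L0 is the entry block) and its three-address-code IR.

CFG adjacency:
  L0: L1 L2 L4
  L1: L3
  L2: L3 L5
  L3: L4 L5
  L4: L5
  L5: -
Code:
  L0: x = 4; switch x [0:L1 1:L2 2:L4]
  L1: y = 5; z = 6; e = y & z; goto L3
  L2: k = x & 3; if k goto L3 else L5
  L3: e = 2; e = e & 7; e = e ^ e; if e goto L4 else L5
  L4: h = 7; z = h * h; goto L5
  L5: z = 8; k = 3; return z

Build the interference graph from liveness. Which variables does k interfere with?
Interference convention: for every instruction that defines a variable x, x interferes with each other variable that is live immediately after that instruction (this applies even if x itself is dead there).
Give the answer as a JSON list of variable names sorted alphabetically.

def/use:
  L0: {x} / ∅
  L1: {e,y,z} / ∅
  L2: {k} / {x}
  L3: {e} / ∅
  L4: {h,z} / ∅
  L5: {k,z} / ∅

Liveness:
  L0 li=∅ lo={x}
  L1 li=∅ lo=∅
  L2 li={x} lo=∅
  L3 li=∅ lo=∅
  L4 li=∅ lo=∅
  L5 li=∅ lo=∅

Interference:
  e↔∅
  h↔∅
  k↔{z}
  x↔∅
  y↔{z}
  z↔{k,y}

N(k) = ["z"]

Answer: ["z"]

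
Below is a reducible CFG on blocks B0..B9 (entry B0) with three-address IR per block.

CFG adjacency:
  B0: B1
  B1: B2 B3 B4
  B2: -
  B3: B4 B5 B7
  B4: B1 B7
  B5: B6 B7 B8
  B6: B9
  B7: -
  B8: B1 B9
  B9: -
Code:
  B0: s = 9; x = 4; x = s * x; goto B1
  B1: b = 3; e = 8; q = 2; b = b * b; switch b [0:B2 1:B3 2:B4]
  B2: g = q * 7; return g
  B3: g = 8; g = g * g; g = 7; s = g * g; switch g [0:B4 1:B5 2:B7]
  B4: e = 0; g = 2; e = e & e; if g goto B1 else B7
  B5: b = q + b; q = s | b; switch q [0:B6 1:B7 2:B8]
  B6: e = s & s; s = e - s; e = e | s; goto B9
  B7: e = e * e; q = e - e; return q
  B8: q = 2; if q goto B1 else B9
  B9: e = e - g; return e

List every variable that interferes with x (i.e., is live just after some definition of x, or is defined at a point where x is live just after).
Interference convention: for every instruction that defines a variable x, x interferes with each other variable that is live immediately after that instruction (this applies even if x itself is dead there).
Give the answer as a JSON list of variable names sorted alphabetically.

def/use:
  B0: def={s,x} ue=∅
  B1: def={b,e,q} ue=∅
  B2: def={g} ue={q}
  B3: def={g,s} ue=∅
  B4: def={e,g} ue=∅
  B5: def={b,q} ue={b,q,s}
  B6: def={e,s} ue={s}
  B7: def={e,q} ue={e}
  B8: def={q} ue=∅
  B9: def={e} ue={e,g}

Liveness:
  live B0: ∅→∅
  live B1: ∅→{b,e,q}
  live B2: {q}→∅
  live B3: {b,e,q}→{b,e,g,q,s}
  live B4: ∅→{e}
  live B5: {b,e,g,q,s}→{e,g,s}
  live B6: {g,s}→{e,g}
  live B7: {e}→∅
  live B8: {e,g}→{e,g}
  live B9: {e,g}→∅

Conflict graph:
  b: {e,g,q,s}
  e: {b,g,q,s}
  g: {b,e,q,s}
  q: {b,e,g,s}
  s: {b,e,g,q,x}
  x: {s}

N(x) = ["s"]

Answer: ["s"]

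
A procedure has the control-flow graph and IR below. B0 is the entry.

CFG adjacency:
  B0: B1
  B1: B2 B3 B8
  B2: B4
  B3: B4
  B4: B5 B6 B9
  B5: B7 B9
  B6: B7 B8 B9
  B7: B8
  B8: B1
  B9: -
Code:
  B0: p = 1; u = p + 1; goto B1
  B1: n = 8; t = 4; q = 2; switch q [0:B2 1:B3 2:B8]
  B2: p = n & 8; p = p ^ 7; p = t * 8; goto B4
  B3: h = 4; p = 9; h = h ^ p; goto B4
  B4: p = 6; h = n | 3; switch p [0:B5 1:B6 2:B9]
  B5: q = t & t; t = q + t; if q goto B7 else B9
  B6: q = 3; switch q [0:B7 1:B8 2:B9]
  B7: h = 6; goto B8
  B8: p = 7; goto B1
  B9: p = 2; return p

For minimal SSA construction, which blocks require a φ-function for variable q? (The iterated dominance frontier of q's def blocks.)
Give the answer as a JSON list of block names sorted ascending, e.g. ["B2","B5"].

Answer: ["B1", "B7", "B8", "B9"]

Derivation:
idom tree: B1←B0 B2←B1 B3←B1 B4←B1 B5←B4 B6←B4 B7←B4 B8←B1 B9←B4
Dom∩ at merges:
  B1: preds {B0,B8}: {B0} ∩ {B0,B1,B8} = {B0}; idom=B0
  B4: preds {B2,B3}: {B0,B1,B2} ∩ {B0,B1,B3} = {B0,B1}; idom=B1
  B7: preds {B5,B6}: {B0,B1,B4,B5} ∩ {B0,B1,B4,B6} = {B0,B1,B4}; idom=B4
  B8: preds {B1,B6,B7}: {B0,B1} ∩ {B0,B1,B4,B6} ∩ {B0,B1,B4,B7} = {B0,B1}; idom=B1
  B9: preds {B4,B5,B6}: {B0,B1,B4} ∩ {B0,B1,B4,B5} ∩ {B0,B1,B4,B6} = {B0,B1,B4}; idom=B4

Frontier:
  join B1 pred B0: · stop@B0
  join B1 pred B8: B8→B1 stop@B0
  join B4 pred B2: B2 stop@B1
  join B4 pred B3: B3 stop@B1
  join B7 pred B5: B5 stop@B4
  join B7 pred B6: B6 stop@B4
  join B8 pred B1: · stop@B1
  join B8 pred B6: B6→B4 stop@B1
  join B8 pred B7: B7→B4 stop@B1
  join B9 pred B4: · stop@B4
  join B9 pred B5: B5 stop@B4
  join B9 pred B6: B6 stop@B4
  DF(B0)=∅
  DF(B1)={B1}
  DF(B2)={B4}
  DF(B3)={B4}
  DF(B4)={B8}
  DF(B5)={B7,B9}
  DF(B6)={B7,B8,B9}
  DF(B7)={B8}
  DF(B8)={B1}
  DF(B9)=∅

φ for q: defs {B1,B5,B6}
  DF⁺ = {B1,B7,B8,B9}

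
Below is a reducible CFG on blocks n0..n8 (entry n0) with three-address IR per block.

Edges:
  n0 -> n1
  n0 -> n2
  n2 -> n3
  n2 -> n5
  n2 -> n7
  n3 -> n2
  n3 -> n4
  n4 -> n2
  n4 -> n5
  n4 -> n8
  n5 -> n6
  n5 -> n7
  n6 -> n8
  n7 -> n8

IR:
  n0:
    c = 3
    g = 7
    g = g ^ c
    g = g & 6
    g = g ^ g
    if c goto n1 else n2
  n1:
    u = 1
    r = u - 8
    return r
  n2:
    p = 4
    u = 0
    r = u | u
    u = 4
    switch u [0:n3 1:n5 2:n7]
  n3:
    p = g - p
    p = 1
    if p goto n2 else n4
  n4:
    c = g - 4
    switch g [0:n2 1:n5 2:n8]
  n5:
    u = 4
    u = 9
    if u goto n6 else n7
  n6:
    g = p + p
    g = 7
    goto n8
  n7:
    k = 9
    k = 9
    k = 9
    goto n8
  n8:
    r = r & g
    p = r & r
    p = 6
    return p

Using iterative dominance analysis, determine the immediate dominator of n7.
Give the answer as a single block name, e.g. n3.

Answer: n2

Working:
idom tree: n1←n0 n2←n0 n3←n2 n4←n3 n5←n2 n6←n5 n7←n2 n8←n2
Join-block Dom:
  n2: preds {n0,n3,n4}: {n0} ∩ {n0,n2,n3} ∩ {n0,n2,n3,n4} = {n0}; idom=n0
  n5: preds {n2,n4}: {n0,n2} ∩ {n0,n2,n3,n4} = {n0,n2}; idom=n2
  n7: preds {n2,n5}: {n0,n2} ∩ {n0,n2,n5} = {n0,n2}; idom=n2
  n8: preds {n4,n6,n7}: {n0,n2,n3,n4} ∩ {n0,n2,n5,n6} ∩ {n0,n2,n7} = {n0,n2}; idom=n2

idom(n7) = n2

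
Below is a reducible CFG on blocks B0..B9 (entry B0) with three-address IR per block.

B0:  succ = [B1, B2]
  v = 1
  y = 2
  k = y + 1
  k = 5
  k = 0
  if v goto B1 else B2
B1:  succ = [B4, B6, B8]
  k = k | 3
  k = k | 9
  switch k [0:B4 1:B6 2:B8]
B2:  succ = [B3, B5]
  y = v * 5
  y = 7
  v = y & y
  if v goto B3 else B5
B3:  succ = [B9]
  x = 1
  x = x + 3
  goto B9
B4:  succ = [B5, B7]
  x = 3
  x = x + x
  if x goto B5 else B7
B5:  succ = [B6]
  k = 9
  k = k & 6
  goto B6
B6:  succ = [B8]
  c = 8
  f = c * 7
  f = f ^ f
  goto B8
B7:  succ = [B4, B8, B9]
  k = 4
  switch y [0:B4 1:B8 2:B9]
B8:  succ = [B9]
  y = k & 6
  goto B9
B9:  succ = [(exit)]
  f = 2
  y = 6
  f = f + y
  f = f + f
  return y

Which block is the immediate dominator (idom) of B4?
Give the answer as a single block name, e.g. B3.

Answer: B1

Working:
idom tree: B1←B0 B2←B0 B3←B2 B4←B1 B5←B0 B6←B0 B7←B4 B8←B0 B9←B0
Dom∩ at merges:
  B4: preds {B1,B7}: {B0,B1} ∩ {B0,B1,B4,B7} = {B0,B1}; idom=B1
  B5: preds {B2,B4}: {B0,B2} ∩ {B0,B1,B4} = {B0}; idom=B0
  B6: preds {B1,B5}: {B0,B1} ∩ {B0,B5} = {B0}; idom=B0
  B8: preds {B1,B6,B7}: {B0,B1} ∩ {B0,B6} ∩ {B0,B1,B4,B7} = {B0}; idom=B0
  B9: preds {B3,B7,B8}: {B0,B2,B3} ∩ {B0,B1,B4,B7} ∩ {B0,B8} = {B0}; idom=B0

idom(B4) = B1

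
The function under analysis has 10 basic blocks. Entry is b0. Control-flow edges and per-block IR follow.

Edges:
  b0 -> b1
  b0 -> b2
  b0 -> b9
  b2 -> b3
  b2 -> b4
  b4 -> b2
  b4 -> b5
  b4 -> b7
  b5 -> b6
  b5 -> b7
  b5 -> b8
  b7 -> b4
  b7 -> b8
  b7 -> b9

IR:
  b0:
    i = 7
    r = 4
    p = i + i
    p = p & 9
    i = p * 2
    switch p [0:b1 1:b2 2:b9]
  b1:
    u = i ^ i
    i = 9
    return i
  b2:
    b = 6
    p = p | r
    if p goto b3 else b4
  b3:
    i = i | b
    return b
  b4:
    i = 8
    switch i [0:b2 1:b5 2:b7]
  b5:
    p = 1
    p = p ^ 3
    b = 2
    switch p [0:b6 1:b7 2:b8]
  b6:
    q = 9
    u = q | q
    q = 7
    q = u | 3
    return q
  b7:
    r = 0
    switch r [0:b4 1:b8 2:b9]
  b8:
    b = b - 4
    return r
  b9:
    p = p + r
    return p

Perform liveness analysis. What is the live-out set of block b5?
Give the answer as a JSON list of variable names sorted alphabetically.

Per-block:
  b0 def {i,p,r} use ∅
  b1 def {i,u} use {i}
  b2 def {b,p} use {p,r}
  b3 def {i} use {b,i}
  b4 def {i} use ∅
  b5 def {b,p} use ∅
  b6 def {q,u} use ∅
  b7 def {r} use ∅
  b8 def {b} use {b,r}
  b9 def {p} use {p,r}

Live sets:
  b0 li=∅ lo={i,p,r}
  b1 li={i} lo=∅
  b2 li={i,p,r} lo={b,i,p,r}
  b3 li={b,i} lo=∅
  b4 li={b,p,r} lo={b,i,p,r}
  b5 li={r} lo={b,p,r}
  b6 li=∅ lo=∅
  b7 li={b,p} lo={b,p,r}
  b8 li={b,r} lo=∅
  b9 li={p,r} lo=∅

live-out(b5) = ["b", "p", "r"]

Answer: ["b", "p", "r"]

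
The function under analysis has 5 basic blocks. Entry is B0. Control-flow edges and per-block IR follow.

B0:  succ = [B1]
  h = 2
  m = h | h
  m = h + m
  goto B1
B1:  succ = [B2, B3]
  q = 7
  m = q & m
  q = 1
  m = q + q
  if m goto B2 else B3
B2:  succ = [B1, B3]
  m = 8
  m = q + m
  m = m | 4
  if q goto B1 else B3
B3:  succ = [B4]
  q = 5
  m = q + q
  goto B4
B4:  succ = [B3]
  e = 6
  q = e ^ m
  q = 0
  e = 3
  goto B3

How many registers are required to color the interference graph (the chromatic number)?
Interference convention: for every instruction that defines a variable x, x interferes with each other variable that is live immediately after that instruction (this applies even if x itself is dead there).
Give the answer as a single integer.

Per-block:
  B0: def={h,m} ue=∅
  B1: def={m,q} ue={m}
  B2: def={m} ue={q}
  B3: def={m,q} ue=∅
  B4: def={e,q} ue={m}

Live sets:
  B0: in=∅ out={m}
  B1: in={m} out={q}
  B2: in={q} out={m}
  B3: in=∅ out={m}
  B4: in={m} out=∅

Conflict graph:
  e: {m}
  h: {m}
  m: {e,h,q}
  q: {m}

Colouring:
  lower bound: {e,m} mutually conflict ⇒ χ ≥ 2
  2-colouring: r0={m}  r1={e,h,q}
  χ = 2

Answer: 2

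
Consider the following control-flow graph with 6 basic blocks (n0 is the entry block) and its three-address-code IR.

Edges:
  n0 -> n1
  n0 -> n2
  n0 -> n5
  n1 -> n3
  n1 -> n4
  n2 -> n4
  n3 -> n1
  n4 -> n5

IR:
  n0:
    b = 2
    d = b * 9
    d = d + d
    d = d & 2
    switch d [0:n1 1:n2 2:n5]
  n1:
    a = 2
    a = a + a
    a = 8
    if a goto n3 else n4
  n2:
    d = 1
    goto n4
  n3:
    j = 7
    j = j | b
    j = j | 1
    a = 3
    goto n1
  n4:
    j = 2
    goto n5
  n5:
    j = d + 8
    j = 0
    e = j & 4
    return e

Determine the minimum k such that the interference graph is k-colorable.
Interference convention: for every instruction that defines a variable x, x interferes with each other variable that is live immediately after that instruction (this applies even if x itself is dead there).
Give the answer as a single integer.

Per-block:
  n0 def {b,d} use ∅
  n1 def {a} use ∅
  n2 def {d} use ∅
  n3 def {a,j} use {b}
  n4 def {j} use ∅
  n5 def {e,j} use {d}

Live sets:
  live n0: ∅→{b,d}
  live n1: {b,d}→{b,d}
  live n2: ∅→{d}
  live n3: {b,d}→{b,d}
  live n4: {d}→{d}
  live n5: {d}→∅

Interfere edges:
  a: {b,d}
  b: {a,d,j}
  d: {a,b,j}
  e: ∅
  j: {b,d}

Chromatic number:
  clique {a,b,d} ⇒ need ≥ 3
  assign a→c2 b→c0 d→c1 e→c0 j→c2 — no edge inside a register ⇒ χ ≤ 3
  χ = 3

Answer: 3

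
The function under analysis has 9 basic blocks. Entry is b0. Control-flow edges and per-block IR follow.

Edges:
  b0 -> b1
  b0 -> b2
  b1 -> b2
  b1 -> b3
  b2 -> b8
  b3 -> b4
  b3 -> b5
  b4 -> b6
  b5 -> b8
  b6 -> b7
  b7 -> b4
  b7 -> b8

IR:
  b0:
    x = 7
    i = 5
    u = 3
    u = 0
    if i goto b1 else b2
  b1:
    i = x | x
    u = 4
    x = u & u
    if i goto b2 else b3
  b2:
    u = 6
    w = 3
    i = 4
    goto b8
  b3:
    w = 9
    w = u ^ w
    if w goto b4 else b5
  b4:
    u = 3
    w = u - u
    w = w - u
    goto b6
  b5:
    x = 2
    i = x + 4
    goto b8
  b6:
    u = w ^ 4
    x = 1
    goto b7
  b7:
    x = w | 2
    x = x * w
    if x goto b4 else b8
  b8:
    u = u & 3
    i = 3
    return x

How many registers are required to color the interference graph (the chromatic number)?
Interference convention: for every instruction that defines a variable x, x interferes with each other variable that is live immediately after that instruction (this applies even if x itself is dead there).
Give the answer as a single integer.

Answer: 3

Derivation:
Per-block:
  b0: {i,u,x} / ∅
  b1: {i,u,x} / {x}
  b2: {i,u,w} / ∅
  b3: {w} / {u}
  b4: {u,w} / ∅
  b5: {i,x} / ∅
  b6: {u,x} / {w}
  b7: {x} / {w}
  b8: {i,u} / {u,x}

Backward fixpoint:
  b0 li=∅ lo={x}
  b1 li={x} lo={u,x}
  b2 li={x} lo={u,x}
  b3 li={u} lo={u}
  b4 li=∅ lo={w}
  b5 li={u} lo={u,x}
  b6 li={w} lo={u,w}
  b7 li={u,w} lo={u,x}
  b8 li={u,x} lo=∅

Interference:
  i↔{u,x}
  u↔{i,w,x}
  w↔{u,x}
  x↔{i,u,w}

Colouring:
  clique {i,u,x} ⇒ need ≥ 3
  3-colouring: r0={u}  r1={x}  r2={i,w}
  χ = 3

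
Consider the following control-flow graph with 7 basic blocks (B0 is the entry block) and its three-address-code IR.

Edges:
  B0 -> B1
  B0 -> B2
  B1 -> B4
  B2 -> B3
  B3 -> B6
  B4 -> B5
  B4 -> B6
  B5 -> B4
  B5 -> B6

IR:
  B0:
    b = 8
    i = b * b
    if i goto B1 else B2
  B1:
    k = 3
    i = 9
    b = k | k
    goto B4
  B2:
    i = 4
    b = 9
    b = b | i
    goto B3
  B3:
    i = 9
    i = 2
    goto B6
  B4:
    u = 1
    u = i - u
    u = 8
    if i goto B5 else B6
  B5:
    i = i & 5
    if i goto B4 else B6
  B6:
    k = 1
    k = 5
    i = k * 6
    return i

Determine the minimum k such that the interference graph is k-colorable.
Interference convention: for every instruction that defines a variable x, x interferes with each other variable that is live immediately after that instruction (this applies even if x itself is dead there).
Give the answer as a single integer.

Per-block:
  B0: def={b,i} ue=∅
  B1: def={b,i,k} ue=∅
  B2: def={b,i} ue=∅
  B3: def={i} ue=∅
  B4: def={u} ue={i}
  B5: def={i} ue={i}
  B6: def={i,k} ue=∅

Liveness:
  B0 li=∅ lo=∅
  B1 li=∅ lo={i}
  B2 li=∅ lo=∅
  B3 li=∅ lo=∅
  B4 li={i} lo={i}
  B5 li={i} lo={i}
  B6 li=∅ lo=∅

Interfere edges:
  b: {i}
  i: {b,k,u}
  k: {i}
  u: {i}

Colouring:
  lower bound: {b,i} mutually conflict ⇒ χ ≥ 2
  assign b→r1 i→r0 k→r1 u→r1 — no edge inside a register ⇒ χ ≤ 2
  χ = 2

Answer: 2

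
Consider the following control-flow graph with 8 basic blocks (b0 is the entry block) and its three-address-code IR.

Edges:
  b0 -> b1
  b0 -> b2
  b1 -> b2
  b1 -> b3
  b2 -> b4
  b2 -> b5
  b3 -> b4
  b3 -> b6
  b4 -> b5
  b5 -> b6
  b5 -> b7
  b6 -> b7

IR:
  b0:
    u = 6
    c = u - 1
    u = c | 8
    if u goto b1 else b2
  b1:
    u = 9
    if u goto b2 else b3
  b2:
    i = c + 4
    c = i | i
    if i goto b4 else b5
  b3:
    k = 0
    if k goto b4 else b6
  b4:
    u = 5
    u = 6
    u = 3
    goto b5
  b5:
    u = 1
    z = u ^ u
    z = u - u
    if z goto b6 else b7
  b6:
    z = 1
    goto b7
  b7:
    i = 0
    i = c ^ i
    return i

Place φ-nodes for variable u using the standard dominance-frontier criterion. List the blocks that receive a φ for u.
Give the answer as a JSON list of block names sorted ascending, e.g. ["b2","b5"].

Answer: ["b2", "b4", "b5", "b6", "b7"]

Derivation:
idom tree: b1←b0 b2←b0 b3←b1 b4←b0 b5←b0 b6←b0 b7←b0
Dom∩ at merges:
  b2: preds {b0,b1}: {b0} ∩ {b0,b1} = {b0}; idom=b0
  b4: preds {b2,b3}: {b0,b2} ∩ {b0,b1,b3} = {b0}; idom=b0
  b5: preds {b2,b4}: {b0,b2} ∩ {b0,b4} = {b0}; idom=b0
  b6: preds {b3,b5}: {b0,b1,b3} ∩ {b0,b5} = {b0}; idom=b0
  b7: preds {b5,b6}: {b0,b5} ∩ {b0,b6} = {b0}; idom=b0

Frontier:
  b2←b0: walk · to b0
  b2←b1: walk b1 to b0
  b4←b2: walk b2 to b0
  b4←b3: walk b3→b1 to b0
  b5←b2: walk b2 to b0
  b5←b4: walk b4 to b0
  b6←b3: walk b3→b1 to b0
  b6←b5: walk b5 to b0
  b7←b5: walk b5 to b0
  b7←b6: walk b6 to b0
  b0 → ∅
  b1 → {b2,b4,b6}
  b2 → {b4,b5}
  b3 → {b4,b6}
  b4 → {b5}
  b5 → {b6,b7}
  b6 → {b7}
  b7 → ∅

φ for u: defs {b0,b1,b4,b5}
  DF⁺ = {b2,b4,b5,b6,b7}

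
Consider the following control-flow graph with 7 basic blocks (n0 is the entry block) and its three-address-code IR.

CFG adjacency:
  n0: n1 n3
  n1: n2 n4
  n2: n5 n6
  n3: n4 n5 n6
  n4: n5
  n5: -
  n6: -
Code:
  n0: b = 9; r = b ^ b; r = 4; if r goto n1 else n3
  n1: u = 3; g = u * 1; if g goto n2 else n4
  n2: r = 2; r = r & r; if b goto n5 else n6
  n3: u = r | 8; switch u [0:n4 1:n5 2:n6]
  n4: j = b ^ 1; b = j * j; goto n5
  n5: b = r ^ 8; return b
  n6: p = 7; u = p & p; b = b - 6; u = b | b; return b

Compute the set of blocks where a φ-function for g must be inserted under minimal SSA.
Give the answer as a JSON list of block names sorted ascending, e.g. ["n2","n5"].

Answer: ["n4", "n5", "n6"]

Analysis:
idom tree: n1←n0 n2←n1 n3←n0 n4←n0 n5←n0 n6←n0
Dom at joins:
  n4: preds {n1,n3}: {n0,n1} ∩ {n0,n3} = {n0}; idom=n0
  n5: preds {n2,n3,n4}: {n0,n1,n2} ∩ {n0,n3} ∩ {n0,n4} = {n0}; idom=n0
  n6: preds {n2,n3}: {n0,n1,n2} ∩ {n0,n3} = {n0}; idom=n0

Frontier:
  n4←n1: walk n1 to n0
  n4←n3: walk n3 to n0
  n5←n2: walk n2→n1 to n0
  n5←n3: walk n3 to n0
  n5←n4: walk n4 to n0
  n6←n2: walk n2→n1 to n0
  n6←n3: walk n3 to n0
  n0 → ∅
  n1 → {n4,n5,n6}
  n2 → {n5,n6}
  n3 → {n4,n5,n6}
  n4 → {n5}
  n5 → ∅
  n6 → ∅

φ for g: defs {n1}
  DF⁺ = {n4,n5,n6}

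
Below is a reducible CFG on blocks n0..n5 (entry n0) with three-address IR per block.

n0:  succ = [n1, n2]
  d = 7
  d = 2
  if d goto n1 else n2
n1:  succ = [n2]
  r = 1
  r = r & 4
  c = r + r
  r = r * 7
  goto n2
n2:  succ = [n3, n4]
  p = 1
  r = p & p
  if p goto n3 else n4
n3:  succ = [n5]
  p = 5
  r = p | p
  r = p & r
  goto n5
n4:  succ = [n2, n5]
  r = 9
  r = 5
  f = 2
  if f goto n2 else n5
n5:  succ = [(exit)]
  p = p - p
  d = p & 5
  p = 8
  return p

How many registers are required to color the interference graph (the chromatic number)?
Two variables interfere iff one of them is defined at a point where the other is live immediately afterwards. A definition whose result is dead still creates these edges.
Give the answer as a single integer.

Per-block:
  n0 def {d} use ∅
  n1 def {c,r} use ∅
  n2 def {p,r} use ∅
  n3 def {p,r} use ∅
  n4 def {f,r} use ∅
  n5 def {d,p} use {p}

Liveness:
  live n0: ∅→∅
  live n1: ∅→∅
  live n2: ∅→{p}
  live n3: ∅→{p}
  live n4: {p}→{p}
  live n5: {p}→∅

Interfere edges:
  c — {r}
  d — ∅
  f — {p}
  p — {f,r}
  r — {c,p}

Colouring:
  lower bound: {c,r} mutually conflict ⇒ χ ≥ 2
  2-colouring: r0={c,d,p}  r1={f,r}
  χ = 2

Answer: 2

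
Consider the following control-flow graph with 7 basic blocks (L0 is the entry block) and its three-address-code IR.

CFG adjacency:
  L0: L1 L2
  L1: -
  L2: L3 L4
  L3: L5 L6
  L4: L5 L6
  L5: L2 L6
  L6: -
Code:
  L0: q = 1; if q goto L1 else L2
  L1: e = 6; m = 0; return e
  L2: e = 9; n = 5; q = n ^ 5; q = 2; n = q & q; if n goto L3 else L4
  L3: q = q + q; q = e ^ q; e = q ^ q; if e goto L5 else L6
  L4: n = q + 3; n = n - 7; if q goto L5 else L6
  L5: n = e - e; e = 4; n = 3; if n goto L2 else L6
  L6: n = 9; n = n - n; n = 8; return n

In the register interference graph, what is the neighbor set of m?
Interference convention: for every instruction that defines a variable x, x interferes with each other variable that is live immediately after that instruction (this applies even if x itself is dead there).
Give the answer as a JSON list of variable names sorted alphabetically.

Answer: ["e"]

Analysis:
Block summaries:
  L0: def={q} ue=∅
  L1: def={e,m} ue=∅
  L2: def={e,n,q} ue=∅
  L3: def={e,q} ue={e,q}
  L4: def={n} ue={q}
  L5: def={e,n} ue={e}
  L6: def={n} ue=∅

Liveness:
  L0 li=∅ lo=∅
  L1 li=∅ lo=∅
  L2 li=∅ lo={e,q}
  L3 li={e,q} lo={e}
  L4 li={e,q} lo={e}
  L5 li={e} lo=∅
  L6 li=∅ lo=∅

Interfere edges:
  e — {m,n,q}
  m — {e}
  n — {e,q}
  q — {e,n}

N(m) = ["e"]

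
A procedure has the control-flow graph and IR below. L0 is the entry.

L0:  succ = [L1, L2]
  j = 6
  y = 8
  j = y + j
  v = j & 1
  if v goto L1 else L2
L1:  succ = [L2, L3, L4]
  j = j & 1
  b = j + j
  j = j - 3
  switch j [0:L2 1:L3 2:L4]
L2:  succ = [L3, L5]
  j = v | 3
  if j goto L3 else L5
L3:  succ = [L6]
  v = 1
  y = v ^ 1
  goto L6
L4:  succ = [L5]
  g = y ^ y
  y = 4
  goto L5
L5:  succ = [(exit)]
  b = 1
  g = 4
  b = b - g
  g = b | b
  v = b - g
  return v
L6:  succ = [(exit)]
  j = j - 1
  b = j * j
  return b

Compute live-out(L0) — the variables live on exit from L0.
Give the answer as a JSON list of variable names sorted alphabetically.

Per-block:
  L0: {j,v,y} / ∅
  L1: {b,j} / {j}
  L2: {j} / {v}
  L3: {v,y} / ∅
  L4: {g,y} / {y}
  L5: {b,g,v} / ∅
  L6: {b,j} / {j}

Backward fixpoint:
  live L0: ∅→{j,v,y}
  live L1: {j,v,y}→{j,v,y}
  live L2: {v}→{j}
  live L3: {j}→{j}
  live L4: {y}→∅
  live L5: ∅→∅
  live L6: {j}→∅

live-out(L0) = ["j", "v", "y"]

Answer: ["j", "v", "y"]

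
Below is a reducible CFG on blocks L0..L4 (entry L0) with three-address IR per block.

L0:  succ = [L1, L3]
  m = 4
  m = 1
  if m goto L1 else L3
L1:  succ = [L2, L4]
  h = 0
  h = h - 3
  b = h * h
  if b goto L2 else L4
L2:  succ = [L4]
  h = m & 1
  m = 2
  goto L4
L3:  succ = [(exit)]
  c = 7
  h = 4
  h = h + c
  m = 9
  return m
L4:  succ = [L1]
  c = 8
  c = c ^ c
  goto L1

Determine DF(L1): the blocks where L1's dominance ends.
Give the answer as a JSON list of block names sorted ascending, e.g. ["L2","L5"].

Answer: ["L1"]

Analysis:
idom tree: L1←L0 L2←L1 L3←L0 L4←L1
Dom∩ at merges:
  L1: preds {L0,L4}: {L0} ∩ {L0,L1,L4} = {L0}; idom=L0
  L4: preds {L1,L2}: {L0,L1} ∩ {L0,L1,L2} = {L0,L1}; idom=L1

Frontier:
  L1←L0: walk · to L0
  L1←L4: walk L4→L1 to L0
  L4←L1: walk · to L1
  L4←L2: walk L2 to L1
  L0: DF=∅
  L1: DF={L1}
  L2: DF={L4}
  L3: DF=∅
  L4: DF={L1}

DF(L1) = ["L1"]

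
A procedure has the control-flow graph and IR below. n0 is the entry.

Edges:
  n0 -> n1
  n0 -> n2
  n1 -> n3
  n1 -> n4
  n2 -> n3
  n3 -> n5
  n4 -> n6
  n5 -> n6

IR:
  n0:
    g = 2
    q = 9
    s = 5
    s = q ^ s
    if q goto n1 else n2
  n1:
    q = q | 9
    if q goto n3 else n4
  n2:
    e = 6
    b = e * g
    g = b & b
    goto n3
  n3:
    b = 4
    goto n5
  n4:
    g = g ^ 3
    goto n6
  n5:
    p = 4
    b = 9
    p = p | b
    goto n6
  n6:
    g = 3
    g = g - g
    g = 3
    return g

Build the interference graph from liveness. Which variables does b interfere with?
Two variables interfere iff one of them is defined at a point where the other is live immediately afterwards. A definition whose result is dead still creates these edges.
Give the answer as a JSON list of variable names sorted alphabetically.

Answer: ["p"]

Working:
def/use:
  n0: def={g,q,s} ue=∅
  n1: def={q} ue={q}
  n2: def={b,e,g} ue={g}
  n3: def={b} ue=∅
  n4: def={g} ue={g}
  n5: def={b,p} ue=∅
  n6: def={g} ue=∅

Live sets:
  n0 li=∅ lo={g,q}
  n1 li={g,q} lo={g}
  n2 li={g} lo=∅
  n3 li=∅ lo=∅
  n4 li={g} lo=∅
  n5 li=∅ lo=∅
  n6 li=∅ lo=∅

Conflict graph:
  b↔{p}
  e↔{g}
  g↔{e,q,s}
  p↔{b}
  q↔{g,s}
  s↔{g,q}

N(b) = ["p"]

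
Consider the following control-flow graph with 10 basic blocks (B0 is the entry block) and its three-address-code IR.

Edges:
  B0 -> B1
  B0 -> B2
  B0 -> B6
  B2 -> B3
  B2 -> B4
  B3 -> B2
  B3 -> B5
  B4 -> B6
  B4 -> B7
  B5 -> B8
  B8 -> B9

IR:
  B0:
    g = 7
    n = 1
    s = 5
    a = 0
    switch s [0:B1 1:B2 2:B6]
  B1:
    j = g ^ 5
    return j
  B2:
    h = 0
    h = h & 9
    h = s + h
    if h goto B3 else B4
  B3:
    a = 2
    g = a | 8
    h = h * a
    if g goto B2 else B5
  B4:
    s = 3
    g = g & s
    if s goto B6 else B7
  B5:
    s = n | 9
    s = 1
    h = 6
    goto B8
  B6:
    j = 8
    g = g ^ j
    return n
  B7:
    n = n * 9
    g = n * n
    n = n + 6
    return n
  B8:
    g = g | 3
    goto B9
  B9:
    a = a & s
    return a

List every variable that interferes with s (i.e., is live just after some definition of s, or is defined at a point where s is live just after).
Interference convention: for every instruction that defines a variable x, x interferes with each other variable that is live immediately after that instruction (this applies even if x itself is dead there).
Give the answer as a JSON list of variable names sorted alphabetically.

Answer: ["a", "g", "h", "n"]

Analysis:
Per-block:
  B0 def {a,g,n,s} use ∅
  B1 def {j} use {g}
  B2 def {h} use {s}
  B3 def {a,g,h} use {h}
  B4 def {g,s} use {g}
  B5 def {h,s} use {n}
  B6 def {g,j} use {g,n}
  B7 def {g,n} use {n}
  B8 def {g} use {g}
  B9 def {a} use {a,s}

Live sets:
  B0: in=∅ out={g,n,s}
  B1: in={g} out=∅
  B2: in={g,n,s} out={g,h,n,s}
  B3: in={h,n,s} out={a,g,n,s}
  B4: in={g,n} out={g,n}
  B5: in={a,g,n} out={a,g,s}
  B6: in={g,n} out=∅
  B7: in={n} out=∅
  B8: in={a,g,s} out={a,s}
  B9: in={a,s} out=∅

Conflict graph:
  a↔{g,h,n,s}
  g↔{a,h,j,n,s}
  h↔{a,g,n,s}
  j↔{g,n}
  n↔{a,g,h,j,s}
  s↔{a,g,h,n}

N(s) = ["a", "g", "h", "n"]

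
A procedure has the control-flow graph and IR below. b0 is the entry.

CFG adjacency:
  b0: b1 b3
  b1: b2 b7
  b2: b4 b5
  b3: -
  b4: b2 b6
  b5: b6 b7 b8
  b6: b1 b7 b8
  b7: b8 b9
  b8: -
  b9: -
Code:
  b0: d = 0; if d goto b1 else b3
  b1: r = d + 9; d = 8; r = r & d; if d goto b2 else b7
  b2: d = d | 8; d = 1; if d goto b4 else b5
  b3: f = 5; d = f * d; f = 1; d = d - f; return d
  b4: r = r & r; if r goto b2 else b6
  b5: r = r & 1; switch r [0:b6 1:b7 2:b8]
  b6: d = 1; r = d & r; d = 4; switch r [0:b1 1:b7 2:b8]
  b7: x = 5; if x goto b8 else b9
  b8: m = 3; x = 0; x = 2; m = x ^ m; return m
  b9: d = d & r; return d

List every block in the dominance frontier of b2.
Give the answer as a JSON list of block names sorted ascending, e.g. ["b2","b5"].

idom tree: b1←b0 b2←b1 b3←b0 b4←b2 b5←b2 b6←b2 b7←b1 b8←b1 b9←b7
Dom at joins:
  b1: preds {b0,b6}: {b0} ∩ {b0,b1,b2,b6} = {b0}; idom=b0
  b2: preds {b1,b4}: {b0,b1} ∩ {b0,b1,b2,b4} = {b0,b1}; idom=b1
  b6: preds {b4,b5}: {b0,b1,b2,b4} ∩ {b0,b1,b2,b5} = {b0,b1,b2}; idom=b2
  b7: preds {b1,b5,b6}: {b0,b1} ∩ {b0,b1,b2,b5} ∩ {b0,b1,b2,b6} = {b0,b1}; idom=b1
  b8: preds {b5,b6,b7}: {b0,b1,b2,b5} ∩ {b0,b1,b2,b6} ∩ {b0,b1,b7} = {b0,b1}; idom=b1

DF walk-up:
  b1←b0: walk · to b0
  b1←b6: walk b6→b2→b1 to b0
  b2←b1: walk · to b1
  b2←b4: walk b4→b2 to b1
  b6←b4: walk b4 to b2
  b6←b5: walk b5 to b2
  b7←b1: walk · to b1
  b7←b5: walk b5→b2 to b1
  b7←b6: walk b6→b2 to b1
  b8←b5: walk b5→b2 to b1
  b8←b6: walk b6→b2 to b1
  b8←b7: walk b7 to b1
  DF(b0)=∅
  DF(b1)={b1}
  DF(b2)={b1,b2,b7,b8}
  DF(b3)=∅
  DF(b4)={b2,b6}
  DF(b5)={b6,b7,b8}
  DF(b6)={b1,b7,b8}
  DF(b7)={b8}
  DF(b8)=∅
  DF(b9)=∅

DF(b2) = ["b1", "b2", "b7", "b8"]

Answer: ["b1", "b2", "b7", "b8"]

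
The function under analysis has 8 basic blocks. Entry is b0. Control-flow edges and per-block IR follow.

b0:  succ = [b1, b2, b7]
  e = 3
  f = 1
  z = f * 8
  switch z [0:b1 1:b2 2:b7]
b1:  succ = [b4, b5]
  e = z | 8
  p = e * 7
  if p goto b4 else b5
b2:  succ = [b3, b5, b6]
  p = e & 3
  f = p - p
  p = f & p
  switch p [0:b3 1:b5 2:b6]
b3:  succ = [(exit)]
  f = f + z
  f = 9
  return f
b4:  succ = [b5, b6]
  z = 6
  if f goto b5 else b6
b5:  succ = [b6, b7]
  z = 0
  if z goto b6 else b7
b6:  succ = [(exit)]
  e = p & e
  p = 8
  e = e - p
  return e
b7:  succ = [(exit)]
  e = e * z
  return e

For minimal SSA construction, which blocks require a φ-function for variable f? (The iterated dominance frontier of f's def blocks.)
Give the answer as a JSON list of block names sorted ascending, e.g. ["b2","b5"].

idom tree: b1←b0 b2←b0 b3←b2 b4←b1 b5←b0 b6←b0 b7←b0
Dom at joins:
  b5: preds {b1,b2,b4}: {b0,b1} ∩ {b0,b2} ∩ {b0,b1,b4} = {b0}; idom=b0
  b6: preds {b2,b4,b5}: {b0,b2} ∩ {b0,b1,b4} ∩ {b0,b5} = {b0}; idom=b0
  b7: preds {b0,b5}: {b0} ∩ {b0,b5} = {b0}; idom=b0

Frontier:
  b5←b1: walk b1 to b0
  b5←b2: walk b2 to b0
  b5←b4: walk b4→b1 to b0
  b6←b2: walk b2 to b0
  b6←b4: walk b4→b1 to b0
  b6←b5: walk b5 to b0
  b7←b0: walk · to b0
  b7←b5: walk b5 to b0
  b0: DF=∅
  b1: DF={b5,b6}
  b2: DF={b5,b6}
  b3: DF=∅
  b4: DF={b5,b6}
  b5: DF={b6,b7}
  b6: DF=∅
  b7: DF=∅

φ for f: defs {b0,b2,b3}
  DF⁺ = {b5,b6,b7}

Answer: ["b5", "b6", "b7"]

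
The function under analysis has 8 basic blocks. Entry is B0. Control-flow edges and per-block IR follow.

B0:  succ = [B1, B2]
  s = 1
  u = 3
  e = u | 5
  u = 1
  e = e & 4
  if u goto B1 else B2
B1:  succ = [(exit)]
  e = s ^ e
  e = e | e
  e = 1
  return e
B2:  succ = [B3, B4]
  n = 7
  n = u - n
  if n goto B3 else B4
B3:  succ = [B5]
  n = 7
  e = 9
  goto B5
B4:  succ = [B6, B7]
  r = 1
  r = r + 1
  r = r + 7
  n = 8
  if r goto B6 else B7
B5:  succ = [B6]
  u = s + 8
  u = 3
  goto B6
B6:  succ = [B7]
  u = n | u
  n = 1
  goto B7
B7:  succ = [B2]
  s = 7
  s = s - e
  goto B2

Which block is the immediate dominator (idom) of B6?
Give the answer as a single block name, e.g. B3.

Answer: B2

Derivation:
idom tree: B1←B0 B2←B0 B3←B2 B4←B2 B5←B3 B6←B2 B7←B2
Join-block Dom:
  B2: preds {B0,B7}: {B0} ∩ {B0,B2,B7} = {B0}; idom=B0
  B6: preds {B4,B5}: {B0,B2,B4} ∩ {B0,B2,B3,B5} = {B0,B2}; idom=B2
  B7: preds {B4,B6}: {B0,B2,B4} ∩ {B0,B2,B6} = {B0,B2}; idom=B2

idom(B6) = B2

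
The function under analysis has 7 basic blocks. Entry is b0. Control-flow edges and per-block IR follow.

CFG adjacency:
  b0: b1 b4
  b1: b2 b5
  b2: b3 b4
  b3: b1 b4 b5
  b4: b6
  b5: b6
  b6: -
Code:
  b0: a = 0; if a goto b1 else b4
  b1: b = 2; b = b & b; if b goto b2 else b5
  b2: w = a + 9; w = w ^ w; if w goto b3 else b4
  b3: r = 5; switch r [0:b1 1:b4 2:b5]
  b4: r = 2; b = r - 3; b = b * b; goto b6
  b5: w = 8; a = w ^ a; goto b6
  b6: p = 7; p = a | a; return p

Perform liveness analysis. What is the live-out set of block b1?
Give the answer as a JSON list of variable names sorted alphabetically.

Block summaries:
  b0 def {a} use ∅
  b1 def {b} use ∅
  b2 def {w} use {a}
  b3 def {r} use ∅
  b4 def {b,r} use ∅
  b5 def {a,w} use {a}
  b6 def {p} use {a}

Backward fixpoint:
  live b0: ∅→{a}
  live b1: {a}→{a}
  live b2: {a}→{a}
  live b3: {a}→{a}
  live b4: {a}→{a}
  live b5: {a}→{a}
  live b6: {a}→∅

live-out(b1) = ["a"]

Answer: ["a"]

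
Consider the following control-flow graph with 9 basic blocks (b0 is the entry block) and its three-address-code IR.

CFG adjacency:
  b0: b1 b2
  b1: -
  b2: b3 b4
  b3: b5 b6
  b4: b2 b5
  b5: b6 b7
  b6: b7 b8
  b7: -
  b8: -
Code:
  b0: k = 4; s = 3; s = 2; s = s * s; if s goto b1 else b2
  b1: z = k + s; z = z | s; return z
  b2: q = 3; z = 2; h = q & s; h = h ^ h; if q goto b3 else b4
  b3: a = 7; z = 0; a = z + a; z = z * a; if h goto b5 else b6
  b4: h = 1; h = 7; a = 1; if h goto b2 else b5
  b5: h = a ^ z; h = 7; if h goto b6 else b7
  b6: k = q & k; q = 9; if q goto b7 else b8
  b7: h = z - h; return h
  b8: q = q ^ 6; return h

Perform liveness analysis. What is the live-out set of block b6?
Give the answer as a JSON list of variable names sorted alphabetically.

Answer: ["h", "q", "z"]

Working:
Block summaries:
  b0: def={k,s} ue=∅
  b1: def={z} ue={k,s}
  b2: def={h,q,z} ue={s}
  b3: def={a,z} ue={h}
  b4: def={a,h} ue=∅
  b5: def={h} ue={a,z}
  b6: def={k,q} ue={k,q}
  b7: def={h} ue={h,z}
  b8: def={q} ue={h,q}

Liveness:
  b0: in=∅ out={k,s}
  b1: in={k,s} out=∅
  b2: in={k,s} out={h,k,q,s,z}
  b3: in={h,k,q} out={a,h,k,q,z}
  b4: in={k,q,s,z} out={a,k,q,s,z}
  b5: in={a,k,q,z} out={h,k,q,z}
  b6: in={h,k,q,z} out={h,q,z}
  b7: in={h,z} out=∅
  b8: in={h,q} out=∅

live-out(b6) = ["h", "q", "z"]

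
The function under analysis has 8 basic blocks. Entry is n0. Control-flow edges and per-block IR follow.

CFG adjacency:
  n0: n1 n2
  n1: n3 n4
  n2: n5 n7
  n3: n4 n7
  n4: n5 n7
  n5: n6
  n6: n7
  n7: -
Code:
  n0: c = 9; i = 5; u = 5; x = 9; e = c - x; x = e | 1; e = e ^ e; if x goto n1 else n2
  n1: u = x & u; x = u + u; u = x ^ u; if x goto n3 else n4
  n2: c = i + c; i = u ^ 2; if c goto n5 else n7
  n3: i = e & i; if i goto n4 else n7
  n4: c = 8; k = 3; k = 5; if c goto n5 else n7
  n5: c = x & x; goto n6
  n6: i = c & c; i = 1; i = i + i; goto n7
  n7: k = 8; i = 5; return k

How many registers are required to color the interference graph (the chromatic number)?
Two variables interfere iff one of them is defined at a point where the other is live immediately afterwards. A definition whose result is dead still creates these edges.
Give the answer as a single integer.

Per-block:
  n0: def={c,e,i,u,x} ue=∅
  n1: def={u,x} ue={u,x}
  n2: def={c,i} ue={c,i,u}
  n3: def={i} ue={e,i}
  n4: def={c,k} ue=∅
  n5: def={c} ue={x}
  n6: def={i} ue={c}
  n7: def={i,k} ue=∅

Backward fixpoint:
  n0: in=∅ out={c,e,i,u,x}
  n1: in={e,i,u,x} out={e,i,x}
  n2: in={c,i,u,x} out={x}
  n3: in={e,i,x} out={x}
  n4: in={x} out={x}
  n5: in={x} out={c}
  n6: in={c} out=∅
  n7: in=∅ out=∅

Conflict graph:
  c↔{e,i,k,u,x}
  e↔{c,i,u,x}
  i↔{c,e,k,u,x}
  k↔{c,i,x}
  u↔{c,e,i,x}
  x↔{c,e,i,k,u}

Colouring:
  {c,e,i,u,x} pairwise interfere (5-clique) ⇒ χ ≥ 5
  5-colouring: r0={c}  r1={i}  r2={x}  r3={e,k}  r4={u}
  χ = 5

Answer: 5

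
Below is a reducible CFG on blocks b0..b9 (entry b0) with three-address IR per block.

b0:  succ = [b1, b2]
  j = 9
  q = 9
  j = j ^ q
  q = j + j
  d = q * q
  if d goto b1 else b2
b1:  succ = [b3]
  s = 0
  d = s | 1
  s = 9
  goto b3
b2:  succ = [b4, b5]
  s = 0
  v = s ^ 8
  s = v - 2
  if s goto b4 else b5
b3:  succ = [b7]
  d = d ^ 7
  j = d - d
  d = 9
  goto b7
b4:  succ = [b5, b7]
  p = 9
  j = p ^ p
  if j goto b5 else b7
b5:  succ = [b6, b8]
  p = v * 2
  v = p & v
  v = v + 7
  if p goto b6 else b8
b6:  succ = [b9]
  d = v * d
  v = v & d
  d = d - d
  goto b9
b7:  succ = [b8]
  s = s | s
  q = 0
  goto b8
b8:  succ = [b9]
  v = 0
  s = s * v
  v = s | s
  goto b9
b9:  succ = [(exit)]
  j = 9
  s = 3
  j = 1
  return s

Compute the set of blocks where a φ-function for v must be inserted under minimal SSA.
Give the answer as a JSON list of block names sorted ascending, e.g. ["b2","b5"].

idom tree: b1←b0 b2←b0 b3←b1 b4←b2 b5←b2 b6←b5 b7←b0 b8←b0 b9←b0
Dom∩ at merges:
  b5: preds {b2,b4}: {b0,b2} ∩ {b0,b2,b4} = {b0,b2}; idom=b2
  b7: preds {b3,b4}: {b0,b1,b3} ∩ {b0,b2,b4} = {b0}; idom=b0
  b8: preds {b5,b7}: {b0,b2,b5} ∩ {b0,b7} = {b0}; idom=b0
  b9: preds {b6,b8}: {b0,b2,b5,b6} ∩ {b0,b8} = {b0}; idom=b0

DF derivation:
  b5←b2: walk · to b2
  b5←b4: walk b4 to b2
  b7←b3: walk b3→b1 to b0
  b7←b4: walk b4→b2 to b0
  b8←b5: walk b5→b2 to b0
  b8←b7: walk b7 to b0
  b9←b6: walk b6→b5→b2 to b0
  b9←b8: walk b8 to b0
  b0 → ∅
  b1 → {b7}
  b2 → {b7,b8,b9}
  b3 → {b7}
  b4 → {b5,b7}
  b5 → {b8,b9}
  b6 → {b9}
  b7 → {b8}
  b8 → {b9}
  b9 → ∅

φ for v: defs {b2,b5,b6,b8}
  DF⁺ = {b7,b8,b9}

Answer: ["b7", "b8", "b9"]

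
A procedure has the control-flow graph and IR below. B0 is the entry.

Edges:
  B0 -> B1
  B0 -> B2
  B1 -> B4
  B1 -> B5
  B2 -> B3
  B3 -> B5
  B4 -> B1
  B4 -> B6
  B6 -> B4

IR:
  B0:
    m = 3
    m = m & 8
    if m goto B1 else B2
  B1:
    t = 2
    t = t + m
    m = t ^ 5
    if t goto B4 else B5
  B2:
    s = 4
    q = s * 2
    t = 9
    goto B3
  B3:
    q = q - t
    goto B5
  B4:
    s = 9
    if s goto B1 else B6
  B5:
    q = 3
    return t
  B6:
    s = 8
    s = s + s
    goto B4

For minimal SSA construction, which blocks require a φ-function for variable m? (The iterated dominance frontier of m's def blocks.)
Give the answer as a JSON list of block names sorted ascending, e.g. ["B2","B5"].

idom tree: B1←B0 B2←B0 B3←B2 B4←B1 B5←B0 B6←B4
Dom at joins:
  B1: preds {B0,B4}: {B0} ∩ {B0,B1,B4} = {B0}; idom=B0
  B4: preds {B1,B6}: {B0,B1} ∩ {B0,B1,B4,B6} = {B0,B1}; idom=B1
  B5: preds {B1,B3}: {B0,B1} ∩ {B0,B2,B3} = {B0}; idom=B0

DF walk-up:
  B1←B0: walk · to B0
  B1←B4: walk B4→B1 to B0
  B4←B1: walk · to B1
  B4←B6: walk B6→B4 to B1
  B5←B1: walk B1 to B0
  B5←B3: walk B3→B2 to B0
  B0: DF=∅
  B1: DF={B1,B5}
  B2: DF={B5}
  B3: DF={B5}
  B4: DF={B1,B4}
  B5: DF=∅
  B6: DF={B4}

φ for m: defs {B0,B1}
  DF⁺ = {B1,B5}

Answer: ["B1", "B5"]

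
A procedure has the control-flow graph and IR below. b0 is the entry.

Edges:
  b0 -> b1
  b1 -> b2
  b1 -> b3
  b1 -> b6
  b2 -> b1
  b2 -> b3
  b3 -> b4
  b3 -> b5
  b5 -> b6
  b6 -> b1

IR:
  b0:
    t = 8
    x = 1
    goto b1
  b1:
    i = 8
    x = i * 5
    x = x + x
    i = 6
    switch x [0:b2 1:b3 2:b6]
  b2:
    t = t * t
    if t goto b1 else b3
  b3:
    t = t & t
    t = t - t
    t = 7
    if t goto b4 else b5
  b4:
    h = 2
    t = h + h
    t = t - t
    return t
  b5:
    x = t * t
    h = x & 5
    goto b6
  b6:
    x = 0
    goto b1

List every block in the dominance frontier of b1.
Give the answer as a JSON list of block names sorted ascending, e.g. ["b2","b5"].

Answer: ["b1"]

Derivation:
idom tree: b1←b0 b2←b1 b3←b1 b4←b3 b5←b3 b6←b1
Join-block Dom:
  b1: preds {b0,b2,b6}: {b0} ∩ {b0,b1,b2} ∩ {b0,b1,b6} = {b0}; idom=b0
  b3: preds {b1,b2}: {b0,b1} ∩ {b0,b1,b2} = {b0,b1}; idom=b1
  b6: preds {b1,b5}: {b0,b1} ∩ {b0,b1,b3,b5} = {b0,b1}; idom=b1

DF walk-up:
  b1←b0: walk · to b0
  b1←b2: walk b2→b1 to b0
  b1←b6: walk b6→b1 to b0
  b3←b1: walk · to b1
  b3←b2: walk b2 to b1
  b6←b1: walk · to b1
  b6←b5: walk b5→b3 to b1
  DF(b0)=∅
  DF(b1)={b1}
  DF(b2)={b1,b3}
  DF(b3)={b6}
  DF(b4)=∅
  DF(b5)={b6}
  DF(b6)={b1}

DF(b1) = ["b1"]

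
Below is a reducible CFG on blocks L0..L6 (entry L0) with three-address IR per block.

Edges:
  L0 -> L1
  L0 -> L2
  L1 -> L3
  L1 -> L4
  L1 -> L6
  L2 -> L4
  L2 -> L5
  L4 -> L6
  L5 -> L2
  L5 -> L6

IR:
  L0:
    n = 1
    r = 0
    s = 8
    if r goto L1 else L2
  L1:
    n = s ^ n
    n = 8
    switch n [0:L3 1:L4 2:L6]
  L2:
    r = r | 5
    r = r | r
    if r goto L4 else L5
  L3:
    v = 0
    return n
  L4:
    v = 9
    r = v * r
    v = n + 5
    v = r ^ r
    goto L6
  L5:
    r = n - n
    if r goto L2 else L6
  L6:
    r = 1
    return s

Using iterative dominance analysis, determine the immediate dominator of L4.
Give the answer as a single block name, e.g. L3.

idom tree: L1←L0 L2←L0 L3←L1 L4←L0 L5←L2 L6←L0
Join-block Dom:
  L2: preds {L0,L5}: {L0} ∩ {L0,L2,L5} = {L0}; idom=L0
  L4: preds {L1,L2}: {L0,L1} ∩ {L0,L2} = {L0}; idom=L0
  L6: preds {L1,L4,L5}: {L0,L1} ∩ {L0,L4} ∩ {L0,L2,L5} = {L0}; idom=L0

idom(L4) = L0

Answer: L0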